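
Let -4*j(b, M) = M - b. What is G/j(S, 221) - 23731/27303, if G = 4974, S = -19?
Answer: -1203763/14370 ≈ -83.769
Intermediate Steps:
j(b, M) = -M/4 + b/4 (j(b, M) = -(M - b)/4 = -M/4 + b/4)
G/j(S, 221) - 23731/27303 = 4974/(-¼*221 + (¼)*(-19)) - 23731/27303 = 4974/(-221/4 - 19/4) - 23731*1/27303 = 4974/(-60) - 1249/1437 = 4974*(-1/60) - 1249/1437 = -829/10 - 1249/1437 = -1203763/14370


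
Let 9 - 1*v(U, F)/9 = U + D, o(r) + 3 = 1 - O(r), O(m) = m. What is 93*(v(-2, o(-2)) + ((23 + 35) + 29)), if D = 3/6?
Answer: 33759/2 ≈ 16880.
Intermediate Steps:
D = ½ (D = 3*(⅙) = ½ ≈ 0.50000)
o(r) = -2 - r (o(r) = -3 + (1 - r) = -2 - r)
v(U, F) = 153/2 - 9*U (v(U, F) = 81 - 9*(U + ½) = 81 - 9*(½ + U) = 81 + (-9/2 - 9*U) = 153/2 - 9*U)
93*(v(-2, o(-2)) + ((23 + 35) + 29)) = 93*((153/2 - 9*(-2)) + ((23 + 35) + 29)) = 93*((153/2 + 18) + (58 + 29)) = 93*(189/2 + 87) = 93*(363/2) = 33759/2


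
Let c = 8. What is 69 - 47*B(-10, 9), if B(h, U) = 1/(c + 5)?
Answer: 850/13 ≈ 65.385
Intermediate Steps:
B(h, U) = 1/13 (B(h, U) = 1/(8 + 5) = 1/13)
69 - 47*B(-10, 9) = 69 - 47*1/13 = 69 - 47/13 = 850/13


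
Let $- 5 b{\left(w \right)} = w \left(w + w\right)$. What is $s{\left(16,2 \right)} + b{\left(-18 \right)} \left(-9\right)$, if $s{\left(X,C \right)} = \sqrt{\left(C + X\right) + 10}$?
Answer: $\frac{5832}{5} + 2 \sqrt{7} \approx 1171.7$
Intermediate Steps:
$s{\left(X,C \right)} = \sqrt{10 + C + X}$
$b{\left(w \right)} = - \frac{2 w^{2}}{5}$ ($b{\left(w \right)} = - \frac{w \left(w + w\right)}{5} = - \frac{w 2 w}{5} = - \frac{2 w^{2}}{5}$)
$s{\left(16,2 \right)} + b{\left(-18 \right)} \left(-9\right) = \sqrt{10 + 2 + 16} + - \frac{2 \left(-18\right)^{2}}{5} \left(-9\right) = \sqrt{28} + \left(- \frac{2}{5}\right) 324 \left(-9\right) = 2 \sqrt{7} - - \frac{5832}{5} = 2 \sqrt{7} + \frac{5832}{5} = \frac{5832}{5} + 2 \sqrt{7}$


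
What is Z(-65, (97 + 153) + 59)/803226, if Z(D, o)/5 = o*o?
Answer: 159135/267742 ≈ 0.59436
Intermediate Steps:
Z(D, o) = 5*o**2 (Z(D, o) = 5*(o*o) = 5*o**2)
Z(-65, (97 + 153) + 59)/803226 = (5*((97 + 153) + 59)**2)/803226 = (5*(250 + 59)**2)*(1/803226) = (5*309**2)*(1/803226) = (5*95481)*(1/803226) = 477405*(1/803226) = 159135/267742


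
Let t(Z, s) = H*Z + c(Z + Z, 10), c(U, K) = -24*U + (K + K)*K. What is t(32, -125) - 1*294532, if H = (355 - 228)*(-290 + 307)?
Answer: -226780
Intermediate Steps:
c(U, K) = -24*U + 2*K² (c(U, K) = -24*U + (2*K)*K = -24*U + 2*K²)
H = 2159 (H = 127*17 = 2159)
t(Z, s) = 200 + 2111*Z (t(Z, s) = 2159*Z + (-24*(Z + Z) + 2*10²) = 2159*Z + (-48*Z + 2*100) = 2159*Z + (-48*Z + 200) = 2159*Z + (200 - 48*Z) = 200 + 2111*Z)
t(32, -125) - 1*294532 = (200 + 2111*32) - 1*294532 = (200 + 67552) - 294532 = 67752 - 294532 = -226780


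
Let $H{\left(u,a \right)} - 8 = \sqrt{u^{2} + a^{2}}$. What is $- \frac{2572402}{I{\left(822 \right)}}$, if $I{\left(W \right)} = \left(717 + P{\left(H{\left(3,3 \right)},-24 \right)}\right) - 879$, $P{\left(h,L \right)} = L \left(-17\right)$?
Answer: $- \frac{1286201}{123} \approx -10457.0$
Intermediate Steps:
$H{\left(u,a \right)} = 8 + \sqrt{a^{2} + u^{2}}$ ($H{\left(u,a \right)} = 8 + \sqrt{u^{2} + a^{2}} = 8 + \sqrt{a^{2} + u^{2}}$)
$P{\left(h,L \right)} = - 17 L$
$I{\left(W \right)} = 246$ ($I{\left(W \right)} = \left(717 - -408\right) - 879 = \left(717 + 408\right) - 879 = 1125 - 879 = 246$)
$- \frac{2572402}{I{\left(822 \right)}} = - \frac{2572402}{246} = \left(-2572402\right) \frac{1}{246} = - \frac{1286201}{123}$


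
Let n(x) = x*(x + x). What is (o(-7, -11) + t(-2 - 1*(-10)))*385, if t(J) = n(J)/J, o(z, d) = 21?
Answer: 14245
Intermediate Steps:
n(x) = 2*x² (n(x) = x*(2*x) = 2*x²)
t(J) = 2*J (t(J) = (2*J²)/J = 2*J)
(o(-7, -11) + t(-2 - 1*(-10)))*385 = (21 + 2*(-2 - 1*(-10)))*385 = (21 + 2*(-2 + 10))*385 = (21 + 2*8)*385 = (21 + 16)*385 = 37*385 = 14245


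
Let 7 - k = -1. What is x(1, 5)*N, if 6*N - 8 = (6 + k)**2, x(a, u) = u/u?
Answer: 34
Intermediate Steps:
k = 8 (k = 7 - 1*(-1) = 7 + 1 = 8)
x(a, u) = 1
N = 34 (N = 4/3 + (6 + 8)**2/6 = 4/3 + (1/6)*14**2 = 4/3 + (1/6)*196 = 4/3 + 98/3 = 34)
x(1, 5)*N = 1*34 = 34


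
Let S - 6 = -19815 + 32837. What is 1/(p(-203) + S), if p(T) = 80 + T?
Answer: 1/12905 ≈ 7.7489e-5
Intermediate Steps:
S = 13028 (S = 6 + (-19815 + 32837) = 6 + 13022 = 13028)
1/(p(-203) + S) = 1/((80 - 203) + 13028) = 1/(-123 + 13028) = 1/12905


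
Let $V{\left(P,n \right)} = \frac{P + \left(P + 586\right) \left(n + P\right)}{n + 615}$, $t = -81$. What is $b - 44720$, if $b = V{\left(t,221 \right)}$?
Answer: $- \frac{37315301}{836} \approx -44636.0$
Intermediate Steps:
$V{\left(P,n \right)} = \frac{P + \left(586 + P\right) \left(P + n\right)}{615 + n}$
$b = \frac{70619}{836}$ ($b = \frac{\left(-81\right)^{2} + 586 \cdot 221 + 587 \left(-81\right) - 17901}{615 + 221} = \frac{6561 + 129506 - 47547 - 17901}{836} = \frac{1}{836} \cdot 70619 = \frac{70619}{836} \approx 84.473$)
$b - 44720 = \frac{70619}{836} - 44720 = - \frac{37315301}{836}$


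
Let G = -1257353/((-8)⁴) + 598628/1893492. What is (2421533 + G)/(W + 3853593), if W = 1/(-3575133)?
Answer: 1864869797397882533879/2968103007552914210816 ≈ 0.62830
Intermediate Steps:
W = -1/3575133 ≈ -2.7971e-7
G = -594583966597/1938935808 (G = -1257353/4096 + 598628*(1/1893492) = -1257353*1/4096 + 149657/473373 = -1257353/4096 + 149657/473373 = -594583966597/1938935808 ≈ -306.65)
(2421533 + G)/(W + 3853593) = (2421533 - 594583966597/1938935808)/(-1/3575133 + 3853593) = 4694602459987067/(1938935808*(13777107502868/3575133)) = (4694602459987067/1938935808)*(3575133/13777107502868) = 1864869797397882533879/2968103007552914210816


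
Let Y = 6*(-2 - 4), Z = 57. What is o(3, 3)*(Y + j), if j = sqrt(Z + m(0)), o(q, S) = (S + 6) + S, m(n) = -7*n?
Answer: -432 + 12*sqrt(57) ≈ -341.40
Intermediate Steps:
o(q, S) = 6 + 2*S (o(q, S) = (6 + S) + S = 6 + 2*S)
Y = -36 (Y = 6*(-6) = -36)
j = sqrt(57) (j = sqrt(57 - 7*0) = sqrt(57 + 0) = sqrt(57) ≈ 7.5498)
o(3, 3)*(Y + j) = (6 + 2*3)*(-36 + sqrt(57)) = (6 + 6)*(-36 + sqrt(57)) = 12*(-36 + sqrt(57)) = -432 + 12*sqrt(57)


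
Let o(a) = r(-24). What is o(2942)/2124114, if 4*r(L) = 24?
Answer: 1/354019 ≈ 2.8247e-6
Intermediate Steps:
r(L) = 6 (r(L) = (1/4)*24 = 6)
o(a) = 6
o(2942)/2124114 = 6/2124114 = 6*(1/2124114) = 1/354019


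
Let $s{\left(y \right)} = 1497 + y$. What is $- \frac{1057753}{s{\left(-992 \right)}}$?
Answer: $- \frac{1057753}{505} \approx -2094.6$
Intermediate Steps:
$- \frac{1057753}{s{\left(-992 \right)}} = - \frac{1057753}{1497 - 992} = - \frac{1057753}{505}$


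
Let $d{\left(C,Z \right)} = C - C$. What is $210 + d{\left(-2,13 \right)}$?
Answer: $210$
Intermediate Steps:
$d{\left(C,Z \right)} = 0$
$210 + d{\left(-2,13 \right)} = 210 + 0 = 210$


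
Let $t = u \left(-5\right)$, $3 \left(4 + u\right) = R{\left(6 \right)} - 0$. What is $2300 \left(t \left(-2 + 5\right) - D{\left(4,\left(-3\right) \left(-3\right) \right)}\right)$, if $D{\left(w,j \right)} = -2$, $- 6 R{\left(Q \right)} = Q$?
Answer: $154100$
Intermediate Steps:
$R{\left(Q \right)} = - \frac{Q}{6}$
$u = - \frac{13}{3}$ ($u = -4 + \frac{\left(- \frac{1}{6}\right) 6 - 0}{3} = -4 + \frac{-1 + 0}{3} = -4 + \frac{1}{3} \left(-1\right) = -4 - \frac{1}{3} = - \frac{13}{3} \approx -4.3333$)
$t = \frac{65}{3}$ ($t = \left(- \frac{13}{3}\right) \left(-5\right) = \frac{65}{3} \approx 21.667$)
$2300 \left(t \left(-2 + 5\right) - D{\left(4,\left(-3\right) \left(-3\right) \right)}\right) = 2300 \left(\frac{65 \left(-2 + 5\right)}{3} - -2\right) = 2300 \left(\frac{65}{3} \cdot 3 + 2\right) = 2300 \left(65 + 2\right) = 2300 \cdot 67 = 154100$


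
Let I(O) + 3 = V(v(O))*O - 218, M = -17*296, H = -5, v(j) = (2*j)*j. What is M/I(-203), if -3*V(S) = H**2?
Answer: -3774/1103 ≈ -3.4216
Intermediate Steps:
v(j) = 2*j**2
M = -5032
V(S) = -25/3 (V(S) = -1/3*(-5)**2 = -1/3*25 = -25/3)
I(O) = -221 - 25*O/3 (I(O) = -3 + (-25*O/3 - 218) = -3 + (-218 - 25*O/3) = -221 - 25*O/3)
M/I(-203) = -5032/(-221 - 25/3*(-203)) = -5032/(-221 + 5075/3) = -5032/4412/3 = -5032*3/4412 = -3774/1103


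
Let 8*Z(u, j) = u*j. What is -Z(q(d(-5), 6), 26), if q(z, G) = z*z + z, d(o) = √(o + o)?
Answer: 65/2 - 13*I*√10/4 ≈ 32.5 - 10.277*I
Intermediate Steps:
d(o) = √2*√o (d(o) = √(2*o) = √2*√o)
q(z, G) = z + z² (q(z, G) = z² + z = z + z²)
Z(u, j) = j*u/8 (Z(u, j) = (u*j)/8 = (j*u)/8 = j*u/8)
-Z(q(d(-5), 6), 26) = -26*(√2*√(-5))*(1 + √2*√(-5))/8 = -26*(√2*(I*√5))*(1 + √2*(I*√5))/8 = -26*(I*√10)*(1 + I*√10)/8 = -26*I*√10*(1 + I*√10)/8 = -13*I*√10*(1 + I*√10)/4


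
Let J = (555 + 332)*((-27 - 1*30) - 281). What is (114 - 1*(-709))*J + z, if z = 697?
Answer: -246739641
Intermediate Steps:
J = -299806 (J = 887*((-27 - 30) - 281) = 887*(-57 - 281) = 887*(-338) = -299806)
(114 - 1*(-709))*J + z = (114 - 1*(-709))*(-299806) + 697 = (114 + 709)*(-299806) + 697 = 823*(-299806) + 697 = -246740338 + 697 = -246739641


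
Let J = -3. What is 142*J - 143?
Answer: -569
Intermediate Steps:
142*J - 143 = 142*(-3) - 143 = -426 - 143 = -569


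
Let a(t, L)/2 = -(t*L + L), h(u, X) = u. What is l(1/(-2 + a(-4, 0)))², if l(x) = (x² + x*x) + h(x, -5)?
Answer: 0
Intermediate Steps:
a(t, L) = -2*L - 2*L*t (a(t, L) = 2*(-(t*L + L)) = 2*(-(L*t + L)) = 2*(-(L + L*t)) = 2*(-L - L*t) = -2*L - 2*L*t)
l(x) = x + 2*x² (l(x) = (x² + x*x) + x = (x² + x²) + x = 2*x² + x = x + 2*x²)
l(1/(-2 + a(-4, 0)))² = ((1 + 2/(-2 - 2*0*(1 - 4)))/(-2 - 2*0*(1 - 4)))² = ((1 + 2/(-2 - 2*0*(-3)))/(-2 - 2*0*(-3)))² = ((1 + 2/(-2 + 0))/(-2 + 0))² = ((1 + 2/(-2))/(-2))² = (-(1 + 2*(-½))/2)² = (-(1 - 1)/2)² = (-½*0)² = 0² = 0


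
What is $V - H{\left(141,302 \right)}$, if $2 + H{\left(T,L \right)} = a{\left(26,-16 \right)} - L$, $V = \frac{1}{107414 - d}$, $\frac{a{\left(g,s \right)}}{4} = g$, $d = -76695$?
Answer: $\frac{36821801}{184109} \approx 200.0$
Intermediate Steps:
$a{\left(g,s \right)} = 4 g$
$V = \frac{1}{184109}$ ($V = \frac{1}{107414 - -76695} = \frac{1}{107414 + 76695} = \frac{1}{184109} \approx 5.4316 \cdot 10^{-6}$)
$H{\left(T,L \right)} = 102 - L$ ($H{\left(T,L \right)} = -2 - \left(-104 + L\right) = 102 - L$)
$V - H{\left(141,302 \right)} = \frac{1}{184109} - \left(102 - 302\right) = \frac{1}{184109} - -200 = \frac{1}{184109} + 200 = \frac{36821801}{184109}$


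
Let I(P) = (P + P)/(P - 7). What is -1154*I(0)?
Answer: 0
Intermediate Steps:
I(P) = 2*P/(-7 + P) (I(P) = (2*P)/(-7 + P) = 2*P/(-7 + P))
-1154*I(0) = -2308*0/(-7 + 0) = -2308*0/(-7) = -2308*0*(-1)/7 = -1154*0 = 0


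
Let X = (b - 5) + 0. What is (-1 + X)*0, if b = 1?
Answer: 0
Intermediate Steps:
X = -4 (X = (1 - 5) + 0 = -4 + 0 = -4)
(-1 + X)*0 = (-1 - 4)*0 = -5*0 = 0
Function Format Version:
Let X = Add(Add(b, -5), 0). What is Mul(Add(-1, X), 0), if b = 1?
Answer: 0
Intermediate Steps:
X = -4 (X = Add(Add(1, -5), 0) = Add(-4, 0) = -4)
Mul(Add(-1, X), 0) = Mul(Add(-1, -4), 0) = Mul(-5, 0) = 0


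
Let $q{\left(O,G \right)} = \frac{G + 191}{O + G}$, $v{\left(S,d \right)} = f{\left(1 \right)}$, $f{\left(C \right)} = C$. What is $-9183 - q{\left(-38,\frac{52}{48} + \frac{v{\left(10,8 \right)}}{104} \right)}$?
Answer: $- \frac{105682312}{11515} \approx -9177.8$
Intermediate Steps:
$v{\left(S,d \right)} = 1$
$q{\left(O,G \right)} = \frac{191 + G}{G + O}$
$-9183 - q{\left(-38,\frac{52}{48} + \frac{v{\left(10,8 \right)}}{104} \right)} = -9183 - \frac{191 + \left(\frac{52}{48} + 1 \cdot \frac{1}{104}\right)}{\left(\frac{52}{48} + 1 \cdot \frac{1}{104}\right) - 38} = -9183 - \frac{191 + \left(52 \cdot \frac{1}{48} + 1 \cdot \frac{1}{104}\right)}{\left(52 \cdot \frac{1}{48} + 1 \cdot \frac{1}{104}\right) - 38} = -9183 - \frac{191 + \left(\frac{13}{12} + \frac{1}{104}\right)}{\left(\frac{13}{12} + \frac{1}{104}\right) - 38} = -9183 - \frac{191 + \frac{341}{312}}{\frac{341}{312} - 38} = -9183 - \frac{1}{- \frac{11515}{312}} \cdot \frac{59933}{312} = -9183 - \left(- \frac{312}{11515}\right) \frac{59933}{312} = -9183 - - \frac{59933}{11515} = -9183 + \frac{59933}{11515} = - \frac{105682312}{11515}$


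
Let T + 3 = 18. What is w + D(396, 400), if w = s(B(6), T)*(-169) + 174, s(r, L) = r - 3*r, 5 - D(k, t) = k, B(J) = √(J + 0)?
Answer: -217 + 338*√6 ≈ 610.93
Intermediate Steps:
T = 15 (T = -3 + 18 = 15)
B(J) = √J
D(k, t) = 5 - k
s(r, L) = -2*r
w = 174 + 338*√6 (w = -2*√6*(-169) + 174 = 338*√6 + 174 = 174 + 338*√6 ≈ 1001.9)
w + D(396, 400) = (174 + 338*√6) + (5 - 1*396) = (174 + 338*√6) + (5 - 396) = (174 + 338*√6) - 391 = -217 + 338*√6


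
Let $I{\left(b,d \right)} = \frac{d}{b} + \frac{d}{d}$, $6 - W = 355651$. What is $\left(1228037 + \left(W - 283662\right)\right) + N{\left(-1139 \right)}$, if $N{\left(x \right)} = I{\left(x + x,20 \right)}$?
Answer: $\frac{670564599}{1139} \approx 5.8873 \cdot 10^{5}$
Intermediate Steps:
$W = -355645$ ($W = 6 - 355651 = -355645$)
$I{\left(b,d \right)} = 1 + \frac{d}{b}$ ($I{\left(b,d \right)} = \frac{d}{b} + 1 = 1 + \frac{d}{b}$)
$N{\left(x \right)} = \frac{20 + 2 x}{2 x}$ ($N{\left(x \right)} = \frac{\left(x + x\right) + 20}{x + x} = \frac{2 x + 20}{2 x} = \frac{1}{2 x} \left(20 + 2 x\right) = \frac{20 + 2 x}{2 x}$)
$\left(1228037 + \left(W - 283662\right)\right) + N{\left(-1139 \right)} = \left(1228037 - 639307\right) + \frac{10 - 1139}{-1139} = \left(1228037 - 639307\right) - - \frac{1129}{1139} = \left(1228037 - 639307\right) + \frac{1129}{1139} = 588730 + \frac{1129}{1139} = \frac{670564599}{1139}$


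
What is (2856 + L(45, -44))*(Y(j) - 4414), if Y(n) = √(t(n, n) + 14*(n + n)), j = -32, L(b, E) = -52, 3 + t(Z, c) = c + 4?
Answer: -12376856 + 8412*I*√103 ≈ -1.2377e+7 + 85373.0*I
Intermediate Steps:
t(Z, c) = 1 + c (t(Z, c) = -3 + (c + 4) = -3 + (4 + c) = 1 + c)
Y(n) = √(1 + 29*n) (Y(n) = √((1 + n) + 14*(n + n)) = √((1 + n) + 14*(2*n)) = √((1 + n) + 28*n) = √(1 + 29*n))
(2856 + L(45, -44))*(Y(j) - 4414) = (2856 - 52)*(√(1 + 29*(-32)) - 4414) = 2804*(√(1 - 928) - 4414) = 2804*(√(-927) - 4414) = 2804*(3*I*√103 - 4414) = 2804*(-4414 + 3*I*√103) = -12376856 + 8412*I*√103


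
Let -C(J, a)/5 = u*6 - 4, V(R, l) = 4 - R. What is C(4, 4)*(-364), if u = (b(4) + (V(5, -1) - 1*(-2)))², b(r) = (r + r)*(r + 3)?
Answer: 35471800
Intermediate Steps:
b(r) = 2*r*(3 + r) (b(r) = (2*r)*(3 + r) = 2*r*(3 + r))
u = 3249 (u = (2*4*(3 + 4) + ((4 - 1*5) - 1*(-2)))² = (2*4*7 + ((4 - 5) + 2))² = (56 + (-1 + 2))² = (56 + 1)² = 57² = 3249)
C(J, a) = -97450 (C(J, a) = -5*(3249*6 - 4) = -5*(19494 - 4) = -5*19490 = -97450)
C(4, 4)*(-364) = -97450*(-364) = 35471800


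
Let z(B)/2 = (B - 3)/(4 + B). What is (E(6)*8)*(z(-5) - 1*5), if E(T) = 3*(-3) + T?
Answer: -264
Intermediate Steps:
z(B) = 2*(-3 + B)/(4 + B) (z(B) = 2*((B - 3)/(4 + B)) = 2*((-3 + B)/(4 + B)) = 2*(-3 + B)/(4 + B))
E(T) = -9 + T
(E(6)*8)*(z(-5) - 1*5) = ((-9 + 6)*8)*(2*(-3 - 5)/(4 - 5) - 1*5) = (-3*8)*(2*(-8)/(-1) - 5) = -24*(2*(-1)*(-8) - 5) = -24*(16 - 5) = -24*11 = -264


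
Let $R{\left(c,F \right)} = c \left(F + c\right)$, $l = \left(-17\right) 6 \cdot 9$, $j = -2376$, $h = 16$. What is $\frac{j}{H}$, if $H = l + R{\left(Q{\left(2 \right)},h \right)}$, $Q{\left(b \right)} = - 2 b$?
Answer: $\frac{396}{161} \approx 2.4596$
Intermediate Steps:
$l = -918$ ($l = \left(-102\right) 9 = -918$)
$H = -966$ ($H = -918 + \left(-2\right) 2 \left(16 - 4\right) = -918 - 4 \left(16 - 4\right) = -918 - 48 = -966$)
$\frac{j}{H} = - \frac{2376}{-966} = \left(-2376\right) \left(- \frac{1}{966}\right) = \frac{396}{161}$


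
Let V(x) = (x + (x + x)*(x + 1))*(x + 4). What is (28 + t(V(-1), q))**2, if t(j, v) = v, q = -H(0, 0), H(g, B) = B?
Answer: 784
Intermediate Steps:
V(x) = (4 + x)*(x + 2*x*(1 + x)) (V(x) = (x + (2*x)*(1 + x))*(4 + x) = (x + 2*x*(1 + x))*(4 + x) = (4 + x)*(x + 2*x*(1 + x)))
q = 0 (q = -1*0 = 0)
(28 + t(V(-1), q))**2 = (28 + 0)**2 = 28**2 = 784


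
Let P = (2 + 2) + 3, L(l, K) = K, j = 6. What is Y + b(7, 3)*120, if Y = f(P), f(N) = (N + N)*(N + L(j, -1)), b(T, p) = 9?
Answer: 1164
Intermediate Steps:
P = 7 (P = 4 + 3 = 7)
f(N) = 2*N*(-1 + N) (f(N) = (N + N)*(N - 1) = (2*N)*(-1 + N) = 2*N*(-1 + N))
Y = 84 (Y = 2*7*(-1 + 7) = 2*7*6 = 84)
Y + b(7, 3)*120 = 84 + 9*120 = 84 + 1080 = 1164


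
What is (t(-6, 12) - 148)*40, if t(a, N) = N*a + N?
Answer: -8320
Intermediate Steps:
t(a, N) = N + N*a
(t(-6, 12) - 148)*40 = (12*(1 - 6) - 148)*40 = (12*(-5) - 148)*40 = (-60 - 148)*40 = -208*40 = -8320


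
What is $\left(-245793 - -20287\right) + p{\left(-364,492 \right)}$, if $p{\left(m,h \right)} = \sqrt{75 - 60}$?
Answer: $-225506 + \sqrt{15} \approx -2.255 \cdot 10^{5}$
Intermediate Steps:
$p{\left(m,h \right)} = \sqrt{15}$
$\left(-245793 - -20287\right) + p{\left(-364,492 \right)} = \left(-245793 - -20287\right) + \sqrt{15} = \left(-245793 + 20287\right) + \sqrt{15} = -225506 + \sqrt{15}$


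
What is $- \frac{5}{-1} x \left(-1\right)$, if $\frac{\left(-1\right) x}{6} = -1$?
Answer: $-30$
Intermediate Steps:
$x = 6$ ($x = \left(-6\right) \left(-1\right) = 6$)
$- \frac{5}{-1} x \left(-1\right) = - \frac{5}{-1} \cdot 6 \left(-1\right) = \left(-5\right) \left(-1\right) \left(-6\right) = 5 \left(-6\right) = -30$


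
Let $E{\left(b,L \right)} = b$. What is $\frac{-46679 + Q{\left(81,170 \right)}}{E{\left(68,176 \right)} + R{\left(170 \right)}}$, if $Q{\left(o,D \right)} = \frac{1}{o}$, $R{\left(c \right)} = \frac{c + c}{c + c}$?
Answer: $- \frac{3780998}{5589} \approx -676.51$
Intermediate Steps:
$R{\left(c \right)} = 1$ ($R{\left(c \right)} = \frac{2 c}{2 c} = 2 c \frac{1}{2 c} = 1$)
$\frac{-46679 + Q{\left(81,170 \right)}}{E{\left(68,176 \right)} + R{\left(170 \right)}} = \frac{-46679 + \frac{1}{81}}{68 + 1} = \frac{-46679 + \frac{1}{81}}{69} = \left(- \frac{3780998}{81}\right) \frac{1}{69} = - \frac{3780998}{5589}$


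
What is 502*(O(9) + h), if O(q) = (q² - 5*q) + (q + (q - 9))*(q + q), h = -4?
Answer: 97388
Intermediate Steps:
O(q) = q² - 5*q + 2*q*(-9 + 2*q) (O(q) = (q² - 5*q) + (q + (-9 + q))*(2*q) = (q² - 5*q) + (-9 + 2*q)*(2*q) = (q² - 5*q) + 2*q*(-9 + 2*q) = q² - 5*q + 2*q*(-9 + 2*q))
502*(O(9) + h) = 502*(9*(-23 + 5*9) - 4) = 502*(9*(-23 + 45) - 4) = 502*(9*22 - 4) = 502*(198 - 4) = 502*194 = 97388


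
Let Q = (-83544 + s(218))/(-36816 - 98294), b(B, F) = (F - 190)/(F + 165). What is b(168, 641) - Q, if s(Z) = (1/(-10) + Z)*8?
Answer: -12492087/272246650 ≈ -0.045885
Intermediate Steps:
s(Z) = -⅘ + 8*Z (s(Z) = (-⅒ + Z)*8 = -⅘ + 8*Z)
b(B, F) = (-190 + F)/(165 + F)
Q = 204502/337775 (Q = (-83544 + (-⅘ + 8*218))/(-36816 - 98294) = (-83544 + (-⅘ + 1744))/(-135110) = (-83544 + 8716/5)*(-1/135110) = -409004/5*(-1/135110) = 204502/337775 ≈ 0.60544)
b(168, 641) - Q = (-190 + 641)/(165 + 641) - 1*204502/337775 = 451/806 - 204502/337775 = -12492087/272246650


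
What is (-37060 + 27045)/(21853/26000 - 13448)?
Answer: 20030000/26894319 ≈ 0.74477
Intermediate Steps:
(-37060 + 27045)/(21853/26000 - 13448) = -10015/(21853*(1/26000) - 13448) = -10015/(1681/2000 - 13448) = -10015/(-26894319/2000) = -10015*(-2000/26894319) = 20030000/26894319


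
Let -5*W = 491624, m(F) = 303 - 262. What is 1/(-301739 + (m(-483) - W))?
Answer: -5/1016866 ≈ -4.9171e-6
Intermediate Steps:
m(F) = 41
W = -491624/5 (W = -⅕*491624 = -491624/5 ≈ -98325.)
1/(-301739 + (m(-483) - W)) = 1/(-301739 + (41 - 1*(-491624/5))) = 1/(-301739 + (41 + 491624/5)) = 1/(-301739 + 491829/5) = 1/(-1016866/5) = -5/1016866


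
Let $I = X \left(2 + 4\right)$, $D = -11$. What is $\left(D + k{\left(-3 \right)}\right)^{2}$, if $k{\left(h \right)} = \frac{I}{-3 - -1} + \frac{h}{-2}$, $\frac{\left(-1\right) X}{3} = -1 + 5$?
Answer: $\frac{2809}{4} \approx 702.25$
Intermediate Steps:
$X = -12$ ($X = - 3 \left(-1 + 5\right) = \left(-3\right) 4 = -12$)
$I = -72$ ($I = - 12 \left(2 + 4\right) = \left(-12\right) 6 = -72$)
$k{\left(h \right)} = 36 - \frac{h}{2}$ ($k{\left(h \right)} = - \frac{72}{-3 - -1} + \frac{h}{-2} = - \frac{72}{-3 + 1} + h \left(- \frac{1}{2}\right) = - \frac{72}{-2} - \frac{h}{2} = \left(-72\right) \left(- \frac{1}{2}\right) - \frac{h}{2} = 36 - \frac{h}{2}$)
$\left(D + k{\left(-3 \right)}\right)^{2} = \left(-11 + \left(36 - - \frac{3}{2}\right)\right)^{2} = \left(-11 + \left(36 + \frac{3}{2}\right)\right)^{2} = \left(-11 + \frac{75}{2}\right)^{2} = \left(\frac{53}{2}\right)^{2} = \frac{2809}{4}$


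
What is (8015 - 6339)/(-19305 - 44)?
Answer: -1676/19349 ≈ -0.086619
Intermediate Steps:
(8015 - 6339)/(-19305 - 44) = 1676/(-19349) = 1676*(-1/19349) = -1676/19349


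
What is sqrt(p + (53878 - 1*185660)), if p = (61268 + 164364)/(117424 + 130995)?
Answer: I*sqrt(8132474674871894)/248419 ≈ 363.02*I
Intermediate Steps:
p = 225632/248419 ≈ 0.90827
sqrt(p + (53878 - 1*185660)) = sqrt(225632/248419 + (53878 - 1*185660)) = sqrt(225632/248419 + (53878 - 185660)) = sqrt(225632/248419 - 131782) = sqrt(-32736927026/248419) = I*sqrt(8132474674871894)/248419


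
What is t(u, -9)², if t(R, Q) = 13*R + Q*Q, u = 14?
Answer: 69169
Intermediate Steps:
t(R, Q) = Q² + 13*R (t(R, Q) = 13*R + Q² = Q² + 13*R)
t(u, -9)² = ((-9)² + 13*14)² = (81 + 182)² = 263² = 69169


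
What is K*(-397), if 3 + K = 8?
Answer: -1985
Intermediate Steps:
K = 5 (K = -3 + 8 = 5)
K*(-397) = 5*(-397) = -1985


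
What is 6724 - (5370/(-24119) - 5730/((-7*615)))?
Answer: 46536884504/6922153 ≈ 6722.9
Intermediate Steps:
6724 - (5370/(-24119) - 5730/((-7*615))) = 6724 - (5370*(-1/24119) - 5730/(-4305)) = 6724 - (-5370/24119 - 5730*(-1/4305)) = 6724 - (-5370/24119 + 382/287) = 6724 - 1*7672268/6922153 = 6724 - 7672268/6922153 = 46536884504/6922153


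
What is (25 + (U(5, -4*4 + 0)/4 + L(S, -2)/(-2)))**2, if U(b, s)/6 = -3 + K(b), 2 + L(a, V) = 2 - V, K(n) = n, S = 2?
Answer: 729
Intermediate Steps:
L(a, V) = -V (L(a, V) = -2 + (2 - V) = -V)
U(b, s) = -18 + 6*b (U(b, s) = 6*(-3 + b) = -18 + 6*b)
(25 + (U(5, -4*4 + 0)/4 + L(S, -2)/(-2)))**2 = (25 + ((-18 + 6*5)/4 - 1*(-2)/(-2)))**2 = (25 + ((-18 + 30)*(1/4) + 2*(-1/2)))**2 = (25 + (12*(1/4) - 1))**2 = (25 + (3 - 1))**2 = (25 + 2)**2 = 27**2 = 729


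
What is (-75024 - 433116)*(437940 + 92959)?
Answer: -269771017860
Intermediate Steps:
(-75024 - 433116)*(437940 + 92959) = -508140*530899 = -269771017860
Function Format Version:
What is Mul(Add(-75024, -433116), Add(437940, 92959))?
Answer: -269771017860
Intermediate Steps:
Mul(Add(-75024, -433116), Add(437940, 92959)) = Mul(-508140, 530899) = -269771017860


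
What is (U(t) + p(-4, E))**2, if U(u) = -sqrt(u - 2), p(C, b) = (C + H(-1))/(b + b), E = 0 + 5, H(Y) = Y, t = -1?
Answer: -11/4 + I*sqrt(3) ≈ -2.75 + 1.732*I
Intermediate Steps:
E = 5
p(C, b) = (-1 + C)/(2*b) (p(C, b) = (C - 1)/(b + b) = (-1 + C)/((2*b)) = (-1 + C)*(1/(2*b)) = (-1 + C)/(2*b))
U(u) = -sqrt(-2 + u)
(U(t) + p(-4, E))**2 = (-sqrt(-2 - 1) + (1/2)*(-1 - 4)/5)**2 = (-sqrt(-3) + (1/2)*(1/5)*(-5))**2 = (-I*sqrt(3) - 1/2)**2 = (-1/2 - I*sqrt(3))**2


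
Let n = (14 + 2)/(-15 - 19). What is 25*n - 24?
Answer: -608/17 ≈ -35.765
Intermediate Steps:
n = -8/17 (n = 16/(-34) = 16*(-1/34) = -8/17 ≈ -0.47059)
25*n - 24 = 25*(-8/17) - 24 = -200/17 - 24 = -608/17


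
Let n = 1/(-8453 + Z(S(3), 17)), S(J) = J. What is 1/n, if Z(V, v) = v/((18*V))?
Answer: -456445/54 ≈ -8452.7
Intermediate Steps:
Z(V, v) = v/(18*V) (Z(V, v) = v*(1/(18*V)) = v/(18*V))
n = -54/456445 (n = 1/(-8453 + (1/18)*17/3) = 1/(-8453 + (1/18)*17*(1/3)) = 1/(-8453 + 17/54) = 1/(-456445/54) = -54/456445 ≈ -0.00011831)
1/n = 1/(-54/456445) = -456445/54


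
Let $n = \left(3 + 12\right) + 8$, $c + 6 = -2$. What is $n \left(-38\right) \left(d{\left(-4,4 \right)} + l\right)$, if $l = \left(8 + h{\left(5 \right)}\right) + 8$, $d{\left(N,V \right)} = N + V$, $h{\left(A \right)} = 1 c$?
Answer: $-6992$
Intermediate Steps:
$c = -8$ ($c = -6 - 2 = -8$)
$h{\left(A \right)} = -8$ ($h{\left(A \right)} = 1 \left(-8\right) = -8$)
$n = 23$ ($n = 15 + 8 = 23$)
$l = 8$ ($l = \left(8 - 8\right) + 8 = 0 + 8 = 8$)
$n \left(-38\right) \left(d{\left(-4,4 \right)} + l\right) = 23 \left(-38\right) \left(\left(-4 + 4\right) + 8\right) = - 874 \left(0 + 8\right) = \left(-874\right) 8 = -6992$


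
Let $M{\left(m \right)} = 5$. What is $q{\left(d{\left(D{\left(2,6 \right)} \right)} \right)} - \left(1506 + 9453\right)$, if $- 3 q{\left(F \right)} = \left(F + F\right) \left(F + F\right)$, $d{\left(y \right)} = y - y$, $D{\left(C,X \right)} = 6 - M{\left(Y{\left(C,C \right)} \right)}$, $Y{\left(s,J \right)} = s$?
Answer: $-10959$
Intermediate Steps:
$D{\left(C,X \right)} = 1$ ($D{\left(C,X \right)} = 6 - 5 = 1$)
$d{\left(y \right)} = 0$
$q{\left(F \right)} = - \frac{4 F^{2}}{3}$ ($q{\left(F \right)} = - \frac{\left(F + F\right) \left(F + F\right)}{3} = - \frac{2 F 2 F}{3} = - \frac{4 F^{2}}{3}$)
$q{\left(d{\left(D{\left(2,6 \right)} \right)} \right)} - \left(1506 + 9453\right) = - \frac{4 \cdot 0^{2}}{3} - \left(1506 + 9453\right) = \left(- \frac{4}{3}\right) 0 - 10959 = 0 - 10959 = -10959$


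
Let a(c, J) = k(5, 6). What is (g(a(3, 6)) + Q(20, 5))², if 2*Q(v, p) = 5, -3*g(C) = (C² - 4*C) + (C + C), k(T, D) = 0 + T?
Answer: 25/4 ≈ 6.2500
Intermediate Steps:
k(T, D) = T
a(c, J) = 5
g(C) = -C²/3 + 2*C/3 (g(C) = -((C² - 4*C) + (C + C))/3 = -((C² - 4*C) + 2*C)/3 = -(C² - 2*C)/3 = -C²/3 + 2*C/3)
Q(v, p) = 5/2 (Q(v, p) = (½)*5 = 5/2)
(g(a(3, 6)) + Q(20, 5))² = ((⅓)*5*(2 - 1*5) + 5/2)² = ((⅓)*5*(2 - 5) + 5/2)² = ((⅓)*5*(-3) + 5/2)² = (-5 + 5/2)² = (-5/2)² = 25/4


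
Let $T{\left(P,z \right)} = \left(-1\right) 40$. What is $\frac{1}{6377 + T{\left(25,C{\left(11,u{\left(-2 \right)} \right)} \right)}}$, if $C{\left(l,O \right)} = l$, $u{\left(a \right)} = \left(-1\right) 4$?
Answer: $\frac{1}{6337} \approx 0.0001578$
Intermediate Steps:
$u{\left(a \right)} = -4$
$T{\left(P,z \right)} = -40$
$\frac{1}{6377 + T{\left(25,C{\left(11,u{\left(-2 \right)} \right)} \right)}} = \frac{1}{6377 - 40} = \frac{1}{6337}$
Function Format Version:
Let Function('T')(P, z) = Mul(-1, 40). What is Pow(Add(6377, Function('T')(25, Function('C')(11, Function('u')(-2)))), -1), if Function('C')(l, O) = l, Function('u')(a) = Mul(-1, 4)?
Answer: Rational(1, 6337) ≈ 0.00015780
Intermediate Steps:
Function('u')(a) = -4
Function('T')(P, z) = -40
Pow(Add(6377, Function('T')(25, Function('C')(11, Function('u')(-2)))), -1) = Pow(Add(6377, -40), -1) = Pow(6337, -1) = Rational(1, 6337)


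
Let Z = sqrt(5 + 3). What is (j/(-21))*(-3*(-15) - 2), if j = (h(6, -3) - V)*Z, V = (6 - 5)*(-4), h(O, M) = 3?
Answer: -86*sqrt(2)/3 ≈ -40.541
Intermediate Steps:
V = -4 (V = 1*(-4) = -4)
Z = 2*sqrt(2) (Z = sqrt(8) = 2*sqrt(2) ≈ 2.8284)
j = 14*sqrt(2) (j = (3 - 1*(-4))*(2*sqrt(2)) = (3 + 4)*(2*sqrt(2)) = 7*(2*sqrt(2)) = 14*sqrt(2) ≈ 19.799)
(j/(-21))*(-3*(-15) - 2) = ((14*sqrt(2))/(-21))*(-3*(-15) - 2) = ((14*sqrt(2))*(-1/21))*(45 - 2) = -2*sqrt(2)/3*43 = -86*sqrt(2)/3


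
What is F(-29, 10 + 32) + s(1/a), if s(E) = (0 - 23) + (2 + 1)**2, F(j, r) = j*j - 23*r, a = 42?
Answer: -139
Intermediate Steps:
F(j, r) = j**2 - 23*r
s(E) = -14 (s(E) = -23 + 3**2 = -23 + 9 = -14)
F(-29, 10 + 32) + s(1/a) = ((-29)**2 - 23*(10 + 32)) - 14 = (841 - 23*42) - 14 = (841 - 966) - 14 = -125 - 14 = -139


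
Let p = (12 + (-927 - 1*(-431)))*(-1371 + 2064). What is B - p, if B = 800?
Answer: 336212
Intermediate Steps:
p = -335412 (p = (12 + (-927 + 431))*693 = (12 - 496)*693 = -484*693 = -335412)
B - p = 800 - 1*(-335412) = 800 + 335412 = 336212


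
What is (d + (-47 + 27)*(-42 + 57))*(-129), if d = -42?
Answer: 44118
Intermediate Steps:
(d + (-47 + 27)*(-42 + 57))*(-129) = (-42 + (-47 + 27)*(-42 + 57))*(-129) = (-42 - 20*15)*(-129) = (-42 - 300)*(-129) = -342*(-129) = 44118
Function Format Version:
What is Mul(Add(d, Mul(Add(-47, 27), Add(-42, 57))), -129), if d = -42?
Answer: 44118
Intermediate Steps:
Mul(Add(d, Mul(Add(-47, 27), Add(-42, 57))), -129) = Mul(Add(-42, Mul(Add(-47, 27), Add(-42, 57))), -129) = Mul(Add(-42, Mul(-20, 15)), -129) = Mul(Add(-42, -300), -129) = Mul(-342, -129) = 44118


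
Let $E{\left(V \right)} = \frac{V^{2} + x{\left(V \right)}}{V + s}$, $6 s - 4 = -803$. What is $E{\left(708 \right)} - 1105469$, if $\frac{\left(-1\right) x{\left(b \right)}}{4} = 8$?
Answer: $- \frac{3809755189}{3449} \approx -1.1046 \cdot 10^{6}$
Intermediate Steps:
$s = - \frac{799}{6}$ ($s = \frac{2}{3} + \frac{1}{6} \left(-803\right) = \frac{2}{3} - \frac{803}{6} = - \frac{799}{6} \approx -133.17$)
$x{\left(b \right)} = -32$ ($x{\left(b \right)} = \left(-4\right) 8 = -32$)
$E{\left(V \right)} = \frac{-32 + V^{2}}{- \frac{799}{6} + V}$ ($E{\left(V \right)} = \frac{V^{2} - 32}{V - \frac{799}{6}} = \frac{-32 + V^{2}}{- \frac{799}{6} + V}$)
$E{\left(708 \right)} - 1105469 = \frac{6 \left(-32 + 708^{2}\right)}{-799 + 6 \cdot 708} - 1105469 = \frac{6 \left(-32 + 501264\right)}{-799 + 4248} - 1105469 = 6 \cdot \frac{1}{3449} \cdot 501232 - 1105469 = \frac{3007392}{3449} - 1105469 = - \frac{3809755189}{3449}$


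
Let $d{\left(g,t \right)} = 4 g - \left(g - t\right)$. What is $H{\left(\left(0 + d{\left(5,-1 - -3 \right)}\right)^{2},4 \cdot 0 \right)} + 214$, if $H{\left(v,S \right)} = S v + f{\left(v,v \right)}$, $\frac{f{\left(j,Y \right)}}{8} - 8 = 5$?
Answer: $318$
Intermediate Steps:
$f{\left(j,Y \right)} = 104$ ($f{\left(j,Y \right)} = 64 + 8 \cdot 5 = 64 + 40 = 104$)
$d{\left(g,t \right)} = t + 3 g$
$H{\left(v,S \right)} = 104 + S v$ ($H{\left(v,S \right)} = S v + 104 = 104 + S v$)
$H{\left(\left(0 + d{\left(5,-1 - -3 \right)}\right)^{2},4 \cdot 0 \right)} + 214 = \left(104 + 4 \cdot 0 \left(0 + \left(\left(-1 - -3\right) + 3 \cdot 5\right)\right)^{2}\right) + 214 = \left(104 + 0 \left(0 + \left(\left(-1 + 3\right) + 15\right)\right)^{2}\right) + 214 = \left(104 + 0 \left(0 + \left(2 + 15\right)\right)^{2}\right) + 214 = \left(104 + 0 \left(0 + 17\right)^{2}\right) + 214 = \left(104 + 0 \cdot 17^{2}\right) + 214 = \left(104 + 0 \cdot 289\right) + 214 = \left(104 + 0\right) + 214 = 104 + 214 = 318$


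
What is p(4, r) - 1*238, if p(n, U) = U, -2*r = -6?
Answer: -235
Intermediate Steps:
r = 3 (r = -½*(-6) = 3)
p(4, r) - 1*238 = 3 - 1*238 = 3 - 238 = -235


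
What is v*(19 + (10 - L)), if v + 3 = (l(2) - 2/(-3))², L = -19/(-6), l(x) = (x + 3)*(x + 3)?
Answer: 457405/27 ≈ 16941.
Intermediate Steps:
l(x) = (3 + x)² (l(x) = (3 + x)*(3 + x) = (3 + x)²)
L = 19/6 (L = -19*(-⅙) = 19/6 ≈ 3.1667)
v = 5902/9 (v = -3 + ((3 + 2)² - 2/(-3))² = -3 + (5² - 2*(-⅓))² = -3 + (25 + ⅔)² = -3 + (77/3)² = -3 + 5929/9 = 5902/9 ≈ 655.78)
v*(19 + (10 - L)) = 5902*(19 + (10 - 1*19/6))/9 = 5902*(19 + (10 - 19/6))/9 = 5902*(19 + 41/6)/9 = (5902/9)*(155/6) = 457405/27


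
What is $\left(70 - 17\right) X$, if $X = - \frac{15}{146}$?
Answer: $- \frac{795}{146} \approx -5.4452$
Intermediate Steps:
$X = - \frac{15}{146}$ ($X = \left(-15\right) \frac{1}{146} = - \frac{15}{146} \approx -0.10274$)
$\left(70 - 17\right) X = \left(70 - 17\right) \left(- \frac{15}{146}\right) = 53 \left(- \frac{15}{146}\right) = - \frac{795}{146}$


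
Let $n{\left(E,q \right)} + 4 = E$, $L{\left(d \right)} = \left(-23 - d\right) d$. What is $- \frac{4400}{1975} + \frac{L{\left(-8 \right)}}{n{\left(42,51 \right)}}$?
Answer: $\frac{1396}{1501} \approx 0.93005$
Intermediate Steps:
$L{\left(d \right)} = d \left(-23 - d\right)$
$n{\left(E,q \right)} = -4 + E$
$- \frac{4400}{1975} + \frac{L{\left(-8 \right)}}{n{\left(42,51 \right)}} = - \frac{4400}{1975} + \frac{\left(-1\right) \left(-8\right) \left(23 - 8\right)}{-4 + 42} = \left(-4400\right) \frac{1}{1975} + \frac{\left(-1\right) \left(-8\right) 15}{38} = - \frac{176}{79} + 120 \cdot \frac{1}{38} = - \frac{176}{79} + \frac{60}{19} = \frac{1396}{1501}$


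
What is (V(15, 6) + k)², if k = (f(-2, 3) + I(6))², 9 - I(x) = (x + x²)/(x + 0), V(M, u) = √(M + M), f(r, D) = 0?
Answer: (4 + √30)² ≈ 89.818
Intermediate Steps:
V(M, u) = √2*√M (V(M, u) = √(2*M) = √2*√M)
I(x) = 9 - (x + x²)/x (I(x) = 9 - (x + x²)/(x + 0) = 9 - (x + x²)/x)
k = 4 (k = (0 + (8 - 1*6))² = (0 + (8 - 6))² = (0 + 2)² = 2² = 4)
(V(15, 6) + k)² = (√2*√15 + 4)² = (√30 + 4)² = (4 + √30)²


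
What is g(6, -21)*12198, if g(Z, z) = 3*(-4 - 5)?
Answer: -329346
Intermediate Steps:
g(Z, z) = -27 (g(Z, z) = 3*(-9) = -27)
g(6, -21)*12198 = -27*12198 = -329346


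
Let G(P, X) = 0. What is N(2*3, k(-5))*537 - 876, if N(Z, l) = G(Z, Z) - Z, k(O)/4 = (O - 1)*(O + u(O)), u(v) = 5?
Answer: -4098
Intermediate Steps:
k(O) = 4*(-1 + O)*(5 + O) (k(O) = 4*((O - 1)*(O + 5)) = 4*((-1 + O)*(5 + O)) = 4*(-1 + O)*(5 + O))
N(Z, l) = -Z (N(Z, l) = 0 - Z = -Z)
N(2*3, k(-5))*537 - 876 = -2*3*537 - 876 = -1*6*537 - 876 = -6*537 - 876 = -3222 - 876 = -4098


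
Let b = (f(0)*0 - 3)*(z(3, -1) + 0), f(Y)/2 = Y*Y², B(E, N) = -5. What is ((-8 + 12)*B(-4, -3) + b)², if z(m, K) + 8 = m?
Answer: 25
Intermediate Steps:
f(Y) = 2*Y³ (f(Y) = 2*(Y*Y²) = 2*Y³)
z(m, K) = -8 + m
b = 15 (b = ((2*0³)*0 - 3)*((-8 + 3) + 0) = ((2*0)*0 - 3)*(-5 + 0) = (0*0 - 3)*(-5) = (0 - 3)*(-5) = -3*(-5) = 15)
((-8 + 12)*B(-4, -3) + b)² = ((-8 + 12)*(-5) + 15)² = (4*(-5) + 15)² = (-20 + 15)² = (-5)² = 25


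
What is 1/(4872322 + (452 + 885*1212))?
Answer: 1/5945394 ≈ 1.6820e-7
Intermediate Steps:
1/(4872322 + (452 + 885*1212)) = 1/(4872322 + (452 + 1072620)) = 1/(4872322 + 1073072) = 1/5945394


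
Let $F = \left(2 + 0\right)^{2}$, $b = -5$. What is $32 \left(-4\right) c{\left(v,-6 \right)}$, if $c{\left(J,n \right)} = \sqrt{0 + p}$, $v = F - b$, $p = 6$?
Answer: $- 128 \sqrt{6} \approx -313.53$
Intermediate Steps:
$F = 4$ ($F = 2^{2} = 4$)
$v = 9$ ($v = 4 - -5 = 4 + 5 = 9$)
$c{\left(J,n \right)} = \sqrt{6}$ ($c{\left(J,n \right)} = \sqrt{0 + 6} = \sqrt{6}$)
$32 \left(-4\right) c{\left(v,-6 \right)} = 32 \left(-4\right) \sqrt{6} = - 128 \sqrt{6}$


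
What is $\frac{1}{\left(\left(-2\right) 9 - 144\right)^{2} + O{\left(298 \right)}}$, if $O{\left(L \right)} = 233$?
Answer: $\frac{1}{26477} \approx 3.7769 \cdot 10^{-5}$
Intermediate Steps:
$\frac{1}{\left(\left(-2\right) 9 - 144\right)^{2} + O{\left(298 \right)}} = \frac{1}{\left(\left(-2\right) 9 - 144\right)^{2} + 233} = \frac{1}{\left(-18 - 144\right)^{2} + 233} = \frac{1}{\left(-162\right)^{2} + 233} = \frac{1}{26244 + 233} = \frac{1}{26477}$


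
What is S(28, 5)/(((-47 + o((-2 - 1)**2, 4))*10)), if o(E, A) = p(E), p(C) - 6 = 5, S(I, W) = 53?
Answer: -53/360 ≈ -0.14722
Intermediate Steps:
p(C) = 11 (p(C) = 6 + 5 = 11)
o(E, A) = 11
S(28, 5)/(((-47 + o((-2 - 1)**2, 4))*10)) = 53/(((-47 + 11)*10)) = 53/((-36*10)) = 53/(-360) = 53*(-1/360) = -53/360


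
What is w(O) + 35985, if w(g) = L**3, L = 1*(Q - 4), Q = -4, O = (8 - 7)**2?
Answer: 35473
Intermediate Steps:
O = 1 (O = 1**2 = 1)
L = -8 (L = 1*(-4 - 4) = 1*(-8) = -8)
w(g) = -512 (w(g) = (-8)**3 = -512)
w(O) + 35985 = -512 + 35985 = 35473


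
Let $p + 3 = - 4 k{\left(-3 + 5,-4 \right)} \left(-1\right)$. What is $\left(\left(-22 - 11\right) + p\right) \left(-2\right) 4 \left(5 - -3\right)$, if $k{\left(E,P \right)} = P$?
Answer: $3328$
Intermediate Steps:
$p = -19$ ($p = -3 + \left(-4\right) \left(-4\right) \left(-1\right) = -3 + 16 \left(-1\right) = -3 - 16 = -19$)
$\left(\left(-22 - 11\right) + p\right) \left(-2\right) 4 \left(5 - -3\right) = \left(\left(-22 - 11\right) - 19\right) \left(-2\right) 4 \left(5 - -3\right) = \left(-33 - 19\right) \left(- 8 \left(5 + 3\right)\right) = - 52 \left(\left(-8\right) 8\right) = \left(-52\right) \left(-64\right) = 3328$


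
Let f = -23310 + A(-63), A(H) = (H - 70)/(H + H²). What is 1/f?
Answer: -558/13006999 ≈ -4.2900e-5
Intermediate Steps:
A(H) = (-70 + H)/(H + H²)
f = -13006999/558 (f = -23310 + (-70 - 63)/((-63)*(1 - 63)) = -23310 - 1/63*(-133)/(-62) = -23310 - 1/63*(-1/62)*(-133) = -23310 - 19/558 = -13006999/558 ≈ -23310.)
1/f = 1/(-13006999/558) = -558/13006999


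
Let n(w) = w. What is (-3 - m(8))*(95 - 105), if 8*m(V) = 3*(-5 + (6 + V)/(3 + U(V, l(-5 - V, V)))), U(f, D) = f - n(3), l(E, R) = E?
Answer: 285/16 ≈ 17.813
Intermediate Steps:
U(f, D) = -3 + f (U(f, D) = f - 1*3 = f - 3 = -3 + f)
m(V) = -15/8 + 3*(6 + V)/(8*V) (m(V) = (3*(-5 + (6 + V)/(3 + (-3 + V))))/8 = (3*(-5 + (6 + V)/V))/8 = (-15 + 3*(6 + V)/V)/8 = -15/8 + 3*(6 + V)/(8*V))
(-3 - m(8))*(95 - 105) = (-3 - 3*(3 - 2*8)/(4*8))*(95 - 105) = (-3 - 3*(3 - 16)/(4*8))*(-10) = (-3 - 3*(-13)/(4*8))*(-10) = (-3 - 1*(-39/32))*(-10) = (-3 + 39/32)*(-10) = -57/32*(-10) = 285/16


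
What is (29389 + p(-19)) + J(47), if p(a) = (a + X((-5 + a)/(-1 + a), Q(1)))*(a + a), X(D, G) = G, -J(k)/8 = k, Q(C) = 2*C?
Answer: 29659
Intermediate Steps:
J(k) = -8*k
p(a) = 2*a*(2 + a) (p(a) = (a + 2*1)*(a + a) = (a + 2)*(2*a) = (2 + a)*(2*a) = 2*a*(2 + a))
(29389 + p(-19)) + J(47) = (29389 + 2*(-19)*(2 - 19)) - 8*47 = (29389 + 2*(-19)*(-17)) - 376 = (29389 + 646) - 376 = 30035 - 376 = 29659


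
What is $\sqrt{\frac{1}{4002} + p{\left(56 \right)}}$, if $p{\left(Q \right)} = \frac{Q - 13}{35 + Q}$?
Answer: $\frac{\sqrt{62703764214}}{364182} \approx 0.68759$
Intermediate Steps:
$p{\left(Q \right)} = \frac{-13 + Q}{35 + Q}$
$\sqrt{\frac{1}{4002} + p{\left(56 \right)}} = \sqrt{\frac{1}{4002} + \frac{-13 + 56}{35 + 56}} = \sqrt{\frac{1}{4002} + \frac{1}{91} \cdot 43} = \sqrt{\frac{1}{4002} + \frac{43}{91}} = \sqrt{\frac{172177}{364182}} = \frac{\sqrt{62703764214}}{364182}$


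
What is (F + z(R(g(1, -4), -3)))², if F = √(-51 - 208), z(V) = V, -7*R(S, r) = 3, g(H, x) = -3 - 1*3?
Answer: (3 - 7*I*√259)²/49 ≈ -258.82 - 13.794*I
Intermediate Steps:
g(H, x) = -6 (g(H, x) = -3 - 3 = -6)
R(S, r) = -3/7 (R(S, r) = -⅐*3 = -3/7)
F = I*√259 (F = √(-259) = I*√259 ≈ 16.093*I)
(F + z(R(g(1, -4), -3)))² = (I*√259 - 3/7)² = (-3/7 + I*√259)²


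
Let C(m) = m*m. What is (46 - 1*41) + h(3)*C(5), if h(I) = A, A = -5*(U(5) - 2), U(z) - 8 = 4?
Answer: -1245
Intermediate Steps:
C(m) = m²
U(z) = 12 (U(z) = 8 + 4 = 12)
A = -50 (A = -5*(12 - 2) = -5*10 = -50)
h(I) = -50
(46 - 1*41) + h(3)*C(5) = (46 - 1*41) - 50*5² = (46 - 41) - 50*25 = 5 - 1250 = -1245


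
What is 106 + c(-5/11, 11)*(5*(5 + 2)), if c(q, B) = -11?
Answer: -279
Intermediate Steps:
106 + c(-5/11, 11)*(5*(5 + 2)) = 106 - 55*(5 + 2) = 106 - 55*7 = 106 - 11*35 = 106 - 385 = -279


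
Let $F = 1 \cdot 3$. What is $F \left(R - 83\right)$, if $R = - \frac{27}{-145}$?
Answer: $- \frac{36024}{145} \approx -248.44$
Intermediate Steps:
$F = 3$
$R = \frac{27}{145}$ ($R = \left(-27\right) \left(- \frac{1}{145}\right) = \frac{27}{145} \approx 0.18621$)
$F \left(R - 83\right) = 3 \left(\frac{27}{145} - 83\right) = 3 \left(- \frac{12008}{145}\right) = - \frac{36024}{145}$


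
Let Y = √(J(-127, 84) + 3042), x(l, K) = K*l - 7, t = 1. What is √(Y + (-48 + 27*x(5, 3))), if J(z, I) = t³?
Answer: √(168 + √3043) ≈ 14.939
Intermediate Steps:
x(l, K) = -7 + K*l
J(z, I) = 1 (J(z, I) = 1³ = 1)
Y = √3043 (Y = √(1 + 3042) = √3043 ≈ 55.163)
√(Y + (-48 + 27*x(5, 3))) = √(√3043 + (-48 + 27*(-7 + 3*5))) = √(√3043 + (-48 + 27*(-7 + 15))) = √(√3043 + (-48 + 27*8)) = √(√3043 + (-48 + 216)) = √(√3043 + 168) = √(168 + √3043)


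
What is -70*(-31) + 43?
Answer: 2213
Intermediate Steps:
-70*(-31) + 43 = 2170 + 43 = 2213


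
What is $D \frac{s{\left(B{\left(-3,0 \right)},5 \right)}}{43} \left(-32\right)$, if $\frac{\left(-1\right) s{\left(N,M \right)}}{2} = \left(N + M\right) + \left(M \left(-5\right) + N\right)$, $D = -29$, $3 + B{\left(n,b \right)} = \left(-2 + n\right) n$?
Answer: $- \frac{7424}{43} \approx -172.65$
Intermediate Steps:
$B{\left(n,b \right)} = -3 + n \left(-2 + n\right)$ ($B{\left(n,b \right)} = -3 + \left(-2 + n\right) n = -3 + n \left(-2 + n\right)$)
$s{\left(N,M \right)} = - 4 N + 8 M$ ($s{\left(N,M \right)} = - 2 \left(\left(N + M\right) + \left(M \left(-5\right) + N\right)\right) = - 2 \left(\left(M + N\right) - \left(- N + 5 M\right)\right) = - 2 \left(- 4 M + 2 N\right) = - 4 N + 8 M$)
$D \frac{s{\left(B{\left(-3,0 \right)},5 \right)}}{43} \left(-32\right) = - 29 \frac{- 4 \left(-3 + \left(-3\right)^{2} - -6\right) + 8 \cdot 5}{43} \left(-32\right) = - 29 \left(- 4 \left(-3 + 9 + 6\right) + 40\right) \frac{1}{43} \left(-32\right) = - 29 \left(\left(-4\right) 12 + 40\right) \frac{1}{43} \left(-32\right) = - 29 \left(-48 + 40\right) \frac{1}{43} \left(-32\right) = - 29 \left(\left(-8\right) \frac{1}{43}\right) \left(-32\right) = \left(-29\right) \left(- \frac{8}{43}\right) \left(-32\right) = \frac{232}{43} \left(-32\right) = - \frac{7424}{43}$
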